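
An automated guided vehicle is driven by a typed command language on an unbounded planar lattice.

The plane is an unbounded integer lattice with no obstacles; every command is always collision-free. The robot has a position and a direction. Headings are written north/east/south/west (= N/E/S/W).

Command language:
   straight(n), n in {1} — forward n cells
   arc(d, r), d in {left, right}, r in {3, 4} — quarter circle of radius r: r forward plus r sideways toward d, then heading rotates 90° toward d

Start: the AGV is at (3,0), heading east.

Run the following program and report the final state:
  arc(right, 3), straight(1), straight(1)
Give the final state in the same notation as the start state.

at (6,-5), heading south

start: at (3,0), heading east
1. arc(right, 3) → at (6,-3), heading south
2. straight(1) → at (6,-4), heading south
3. straight(1) → at (6,-5), heading south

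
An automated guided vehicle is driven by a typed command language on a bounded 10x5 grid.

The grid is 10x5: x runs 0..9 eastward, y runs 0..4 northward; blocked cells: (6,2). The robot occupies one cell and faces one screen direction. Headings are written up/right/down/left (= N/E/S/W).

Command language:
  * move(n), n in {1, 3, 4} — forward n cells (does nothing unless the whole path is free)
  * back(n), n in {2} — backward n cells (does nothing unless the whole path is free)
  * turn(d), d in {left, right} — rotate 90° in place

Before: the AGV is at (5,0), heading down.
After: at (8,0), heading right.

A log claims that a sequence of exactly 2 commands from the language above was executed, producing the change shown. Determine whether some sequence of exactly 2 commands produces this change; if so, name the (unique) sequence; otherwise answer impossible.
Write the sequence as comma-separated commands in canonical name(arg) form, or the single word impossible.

turn(left), move(3)

key: order matters: swapping turn(left) and move(3) lands elsewhere
from: at (5,0), heading down
step 1 (turn(left)): at (5,0), heading right
step 2 (move(3)): at (8,0), heading right
all 36 alternatives checked — unique.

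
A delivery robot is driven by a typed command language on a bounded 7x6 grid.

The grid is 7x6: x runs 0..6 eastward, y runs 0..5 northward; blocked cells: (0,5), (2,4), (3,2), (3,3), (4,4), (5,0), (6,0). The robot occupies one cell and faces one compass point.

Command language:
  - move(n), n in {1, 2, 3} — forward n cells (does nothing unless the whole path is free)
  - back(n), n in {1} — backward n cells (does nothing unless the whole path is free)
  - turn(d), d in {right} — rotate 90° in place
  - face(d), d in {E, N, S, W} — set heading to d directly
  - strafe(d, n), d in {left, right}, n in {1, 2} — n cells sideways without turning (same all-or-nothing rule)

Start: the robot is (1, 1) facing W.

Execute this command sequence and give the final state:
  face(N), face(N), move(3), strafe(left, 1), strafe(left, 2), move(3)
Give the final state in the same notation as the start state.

begin: (1, 1) facing W
step 1 (face(N)): (1, 1) facing N
step 2 (face(N)): (1, 1) facing N
step 3 (move(3)): (1, 4) facing N
step 4 (strafe(left, 1)): (0, 4) facing N
step 5 (strafe(left, 2)): (0, 4) facing N
step 6 (move(3)): (0, 4) facing N

(0, 4) facing N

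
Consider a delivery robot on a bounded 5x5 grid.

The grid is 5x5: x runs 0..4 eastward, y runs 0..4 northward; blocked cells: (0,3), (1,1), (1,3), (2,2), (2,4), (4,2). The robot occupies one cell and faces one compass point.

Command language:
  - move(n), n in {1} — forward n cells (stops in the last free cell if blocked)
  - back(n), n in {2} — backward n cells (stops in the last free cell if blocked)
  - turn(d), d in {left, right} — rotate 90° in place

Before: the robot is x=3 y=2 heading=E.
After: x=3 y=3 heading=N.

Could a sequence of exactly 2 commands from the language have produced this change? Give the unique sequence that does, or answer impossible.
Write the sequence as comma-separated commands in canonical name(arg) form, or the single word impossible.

turn(left), move(1)

key: order matters: swapping turn(left) and move(1) lands elsewhere
t0: x=3 y=2 heading=E
step 1 (turn(left)): x=3 y=2 heading=N
step 2 (move(1)): x=3 y=3 heading=N
uniquely the one of 16 2-step routes that fits.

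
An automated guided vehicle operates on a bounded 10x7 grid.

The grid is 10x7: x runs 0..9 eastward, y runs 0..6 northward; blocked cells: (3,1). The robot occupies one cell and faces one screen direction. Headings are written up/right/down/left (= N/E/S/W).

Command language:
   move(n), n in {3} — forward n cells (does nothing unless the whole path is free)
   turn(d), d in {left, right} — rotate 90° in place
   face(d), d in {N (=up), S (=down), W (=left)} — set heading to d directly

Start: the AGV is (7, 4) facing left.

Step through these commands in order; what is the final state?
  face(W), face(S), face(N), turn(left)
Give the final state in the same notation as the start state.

(7, 4) facing left

t0: (7, 4) facing left
t=1 face(W) ⇒ (7, 4) facing left
t=2 face(S) ⇒ (7, 4) facing down
t=3 face(N) ⇒ (7, 4) facing up
t=4 turn(left) ⇒ (7, 4) facing left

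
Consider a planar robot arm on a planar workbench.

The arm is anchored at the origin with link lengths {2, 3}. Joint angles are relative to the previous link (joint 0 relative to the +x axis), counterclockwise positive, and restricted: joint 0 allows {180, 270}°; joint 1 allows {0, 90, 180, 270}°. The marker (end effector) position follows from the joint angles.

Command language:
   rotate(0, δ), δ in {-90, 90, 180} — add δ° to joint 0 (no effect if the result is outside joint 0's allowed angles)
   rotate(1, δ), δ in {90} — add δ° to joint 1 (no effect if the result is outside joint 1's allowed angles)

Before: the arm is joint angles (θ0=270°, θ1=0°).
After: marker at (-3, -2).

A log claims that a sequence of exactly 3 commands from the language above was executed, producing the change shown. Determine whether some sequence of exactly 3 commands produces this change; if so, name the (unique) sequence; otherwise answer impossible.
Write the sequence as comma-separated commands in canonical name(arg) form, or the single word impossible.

t0: joint angles (θ0=270°, θ1=0°)
[1] after rotate(1, 90): joint angles (θ0=270°, θ1=90°)
[2] after rotate(1, 90): joint angles (θ0=270°, θ1=180°)
[3] after rotate(1, 90): joint angles (θ0=270°, θ1=270°)
no rival 3-sequence matches.

rotate(1, 90), rotate(1, 90), rotate(1, 90)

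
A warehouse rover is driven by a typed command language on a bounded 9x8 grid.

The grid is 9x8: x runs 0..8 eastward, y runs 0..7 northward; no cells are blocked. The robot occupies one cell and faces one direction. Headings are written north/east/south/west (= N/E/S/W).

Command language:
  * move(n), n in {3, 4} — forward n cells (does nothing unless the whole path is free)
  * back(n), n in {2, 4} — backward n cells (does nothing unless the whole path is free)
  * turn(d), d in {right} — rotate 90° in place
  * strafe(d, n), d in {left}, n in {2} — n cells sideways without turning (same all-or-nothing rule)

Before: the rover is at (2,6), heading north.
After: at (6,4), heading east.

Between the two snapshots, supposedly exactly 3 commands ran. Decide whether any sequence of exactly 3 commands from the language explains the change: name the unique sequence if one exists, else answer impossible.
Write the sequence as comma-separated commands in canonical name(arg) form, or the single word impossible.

back(2), turn(right), move(4)

key: order matters: swapping back(2) and move(4) lands elsewhere
initial: at (2,6), heading north
t=1 back(2) ⇒ at (2,4), heading north
t=2 turn(right) ⇒ at (2,4), heading east
t=3 move(4) ⇒ at (6,4), heading east
no rival 3-sequence matches.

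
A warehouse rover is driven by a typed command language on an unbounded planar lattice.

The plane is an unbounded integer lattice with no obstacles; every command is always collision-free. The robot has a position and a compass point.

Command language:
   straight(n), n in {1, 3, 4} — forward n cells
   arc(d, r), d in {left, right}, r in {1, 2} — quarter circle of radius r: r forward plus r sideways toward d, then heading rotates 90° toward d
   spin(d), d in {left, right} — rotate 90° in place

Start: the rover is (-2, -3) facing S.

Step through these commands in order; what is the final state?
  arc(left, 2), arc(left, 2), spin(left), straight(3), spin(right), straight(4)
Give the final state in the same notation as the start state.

(-1, 1) facing N

initial: (-2, -3) facing S
step 1 (arc(left, 2)): (0, -5) facing E
step 2 (arc(left, 2)): (2, -3) facing N
step 3 (spin(left)): (2, -3) facing W
step 4 (straight(3)): (-1, -3) facing W
step 5 (spin(right)): (-1, -3) facing N
step 6 (straight(4)): (-1, 1) facing N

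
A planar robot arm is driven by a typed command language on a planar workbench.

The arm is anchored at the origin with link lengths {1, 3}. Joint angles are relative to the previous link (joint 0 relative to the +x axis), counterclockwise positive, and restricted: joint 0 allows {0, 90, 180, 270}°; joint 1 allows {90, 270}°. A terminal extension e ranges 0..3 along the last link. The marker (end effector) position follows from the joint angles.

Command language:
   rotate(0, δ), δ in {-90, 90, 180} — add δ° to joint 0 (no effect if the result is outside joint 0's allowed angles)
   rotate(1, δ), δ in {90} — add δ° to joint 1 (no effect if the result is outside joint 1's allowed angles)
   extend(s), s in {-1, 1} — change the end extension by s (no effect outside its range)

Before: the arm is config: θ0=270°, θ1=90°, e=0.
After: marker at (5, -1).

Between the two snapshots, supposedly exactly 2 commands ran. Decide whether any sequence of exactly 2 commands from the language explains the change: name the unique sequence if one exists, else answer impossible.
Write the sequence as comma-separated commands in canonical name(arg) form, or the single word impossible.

extend(1), extend(1)

initial: config: θ0=270°, θ1=90°, e=0
step 1 (extend(1)): config: θ0=270°, θ1=90°, e=1
step 2 (extend(1)): config: θ0=270°, θ1=90°, e=2
uniquely the one of 36 2-step routes that fits.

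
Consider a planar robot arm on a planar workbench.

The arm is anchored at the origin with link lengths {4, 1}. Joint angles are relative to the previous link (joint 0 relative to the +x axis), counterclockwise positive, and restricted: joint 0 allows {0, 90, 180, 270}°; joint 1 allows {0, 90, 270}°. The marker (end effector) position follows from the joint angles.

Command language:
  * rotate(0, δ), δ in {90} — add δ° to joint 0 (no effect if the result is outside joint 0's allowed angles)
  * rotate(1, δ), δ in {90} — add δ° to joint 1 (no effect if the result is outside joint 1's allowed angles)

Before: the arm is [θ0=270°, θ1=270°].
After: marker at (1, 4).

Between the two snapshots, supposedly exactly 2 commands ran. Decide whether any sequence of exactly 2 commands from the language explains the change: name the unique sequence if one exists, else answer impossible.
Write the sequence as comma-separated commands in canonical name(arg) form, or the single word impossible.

begin: [θ0=270°, θ1=270°]
1. rotate(0, 90) → [θ0=0°, θ1=270°]
2. rotate(0, 90) → [θ0=90°, θ1=270°]
no other 2-command option fits: unique.

rotate(0, 90), rotate(0, 90)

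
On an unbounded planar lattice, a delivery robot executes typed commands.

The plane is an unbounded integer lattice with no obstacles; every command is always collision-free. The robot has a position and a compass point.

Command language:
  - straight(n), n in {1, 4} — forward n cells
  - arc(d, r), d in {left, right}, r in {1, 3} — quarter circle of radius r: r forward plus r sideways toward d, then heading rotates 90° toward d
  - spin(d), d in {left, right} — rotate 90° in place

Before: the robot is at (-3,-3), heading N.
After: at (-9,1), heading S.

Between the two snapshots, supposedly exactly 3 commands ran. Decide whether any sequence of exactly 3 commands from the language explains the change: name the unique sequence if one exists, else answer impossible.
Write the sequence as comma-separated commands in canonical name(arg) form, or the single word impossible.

key: order matters: swapping straight(4) and arc(left, 3) lands elsewhere
begin: at (-3,-3), heading N
[1] after straight(4): at (-3,1), heading N
[2] after arc(left, 3): at (-6,4), heading W
[3] after arc(left, 3): at (-9,1), heading S
all 512 alternatives checked — unique.

straight(4), arc(left, 3), arc(left, 3)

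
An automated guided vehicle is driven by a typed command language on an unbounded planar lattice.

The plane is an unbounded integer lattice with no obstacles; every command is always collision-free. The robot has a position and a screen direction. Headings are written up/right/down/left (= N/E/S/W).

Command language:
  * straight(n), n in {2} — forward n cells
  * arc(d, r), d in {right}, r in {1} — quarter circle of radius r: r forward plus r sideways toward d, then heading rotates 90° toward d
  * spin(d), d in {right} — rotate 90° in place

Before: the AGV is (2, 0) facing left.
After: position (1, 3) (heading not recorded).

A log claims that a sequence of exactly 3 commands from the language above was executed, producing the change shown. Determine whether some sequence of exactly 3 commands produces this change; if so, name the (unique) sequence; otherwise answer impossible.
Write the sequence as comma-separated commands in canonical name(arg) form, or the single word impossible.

arc(right, 1), straight(2), spin(right)

key: order matters: swapping arc(right, 1) and spin(right) lands elsewhere
initial: (2, 0) facing left
[1] after arc(right, 1): (1, 1) facing up
[2] after straight(2): (1, 3) facing up
[3] after spin(right): (1, 3) facing right
no other 3-command option fits: unique.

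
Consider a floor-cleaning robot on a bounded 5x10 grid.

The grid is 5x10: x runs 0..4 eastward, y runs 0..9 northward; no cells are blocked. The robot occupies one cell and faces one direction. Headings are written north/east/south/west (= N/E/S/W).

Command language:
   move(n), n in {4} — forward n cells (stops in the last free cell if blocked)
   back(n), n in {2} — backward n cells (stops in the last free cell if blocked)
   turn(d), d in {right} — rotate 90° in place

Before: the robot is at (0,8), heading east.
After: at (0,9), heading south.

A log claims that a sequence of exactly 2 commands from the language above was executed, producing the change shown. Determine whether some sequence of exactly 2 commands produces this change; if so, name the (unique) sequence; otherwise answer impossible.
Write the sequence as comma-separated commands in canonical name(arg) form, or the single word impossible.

key: cell and facing (now S) both changed — the 2 commands mix motion and turning
t0: at (0,8), heading east
step 1 (turn(right)): at (0,8), heading south
step 2 (back(2)): at (0,9), heading south
uniquely the one of 9 2-step routes that fits.

turn(right), back(2)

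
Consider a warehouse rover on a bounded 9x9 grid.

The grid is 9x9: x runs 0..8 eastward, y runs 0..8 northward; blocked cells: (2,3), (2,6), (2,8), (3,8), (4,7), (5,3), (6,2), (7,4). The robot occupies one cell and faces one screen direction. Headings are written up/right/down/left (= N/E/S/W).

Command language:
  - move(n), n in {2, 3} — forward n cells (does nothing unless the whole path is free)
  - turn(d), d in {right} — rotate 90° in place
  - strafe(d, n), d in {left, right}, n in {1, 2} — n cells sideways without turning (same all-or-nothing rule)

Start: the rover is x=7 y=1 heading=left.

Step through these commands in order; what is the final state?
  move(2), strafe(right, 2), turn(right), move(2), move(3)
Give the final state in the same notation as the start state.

x=5 y=1 heading=up

from: x=7 y=1 heading=left
[1] after move(2): x=5 y=1 heading=left
[2] after strafe(right, 2): x=5 y=1 heading=left
[3] after turn(right): x=5 y=1 heading=up
[4] after move(2): x=5 y=1 heading=up
[5] after move(3): x=5 y=1 heading=up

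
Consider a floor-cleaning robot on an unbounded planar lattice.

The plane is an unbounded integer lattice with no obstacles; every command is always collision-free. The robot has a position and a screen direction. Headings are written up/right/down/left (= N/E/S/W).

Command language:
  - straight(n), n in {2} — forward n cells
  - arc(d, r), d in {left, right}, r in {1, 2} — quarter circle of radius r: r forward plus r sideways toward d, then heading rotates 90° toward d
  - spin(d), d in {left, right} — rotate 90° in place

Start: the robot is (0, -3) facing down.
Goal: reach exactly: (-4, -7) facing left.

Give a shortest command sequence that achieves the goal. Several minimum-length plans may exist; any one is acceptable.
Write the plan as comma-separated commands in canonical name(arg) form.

arc(right, 1), arc(left, 2), arc(right, 1)

from: (0, -3) facing down
step 1 (arc(right, 1)): (-1, -4) facing left
step 2 (arc(left, 2)): (-3, -6) facing down
step 3 (arc(right, 1)): (-4, -7) facing left
nothing shorter than 3 reaches the goal.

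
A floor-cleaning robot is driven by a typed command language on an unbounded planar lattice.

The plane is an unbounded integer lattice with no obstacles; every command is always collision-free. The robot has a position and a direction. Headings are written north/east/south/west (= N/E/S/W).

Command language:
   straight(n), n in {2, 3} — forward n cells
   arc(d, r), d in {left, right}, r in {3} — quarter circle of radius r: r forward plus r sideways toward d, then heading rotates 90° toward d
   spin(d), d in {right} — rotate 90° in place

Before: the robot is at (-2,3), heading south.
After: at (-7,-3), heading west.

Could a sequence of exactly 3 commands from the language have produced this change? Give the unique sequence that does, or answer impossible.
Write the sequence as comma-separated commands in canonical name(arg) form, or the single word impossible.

key: order matters: swapping straight(3) and straight(2) lands elsewhere
start: at (-2,3), heading south
step 1 (straight(3)): at (-2,0), heading south
step 2 (arc(right, 3)): at (-5,-3), heading west
step 3 (straight(2)): at (-7,-3), heading west
no rival 3-sequence matches.

straight(3), arc(right, 3), straight(2)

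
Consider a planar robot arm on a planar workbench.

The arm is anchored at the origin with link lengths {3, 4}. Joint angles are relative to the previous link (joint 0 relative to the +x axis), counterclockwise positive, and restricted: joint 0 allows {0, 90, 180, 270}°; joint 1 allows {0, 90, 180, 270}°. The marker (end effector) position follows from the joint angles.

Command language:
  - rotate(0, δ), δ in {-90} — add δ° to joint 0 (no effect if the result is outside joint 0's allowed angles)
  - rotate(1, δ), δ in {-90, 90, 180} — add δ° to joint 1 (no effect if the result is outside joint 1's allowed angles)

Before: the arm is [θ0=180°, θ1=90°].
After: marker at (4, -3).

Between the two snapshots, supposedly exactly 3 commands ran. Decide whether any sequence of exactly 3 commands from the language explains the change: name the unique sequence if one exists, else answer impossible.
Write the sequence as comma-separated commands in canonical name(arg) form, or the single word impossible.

start: [θ0=180°, θ1=90°]
[1] after rotate(0, -90): [θ0=90°, θ1=90°]
[2] after rotate(0, -90): [θ0=0°, θ1=90°]
[3] after rotate(0, -90): [θ0=270°, θ1=90°]
no rival 3-sequence matches.

rotate(0, -90), rotate(0, -90), rotate(0, -90)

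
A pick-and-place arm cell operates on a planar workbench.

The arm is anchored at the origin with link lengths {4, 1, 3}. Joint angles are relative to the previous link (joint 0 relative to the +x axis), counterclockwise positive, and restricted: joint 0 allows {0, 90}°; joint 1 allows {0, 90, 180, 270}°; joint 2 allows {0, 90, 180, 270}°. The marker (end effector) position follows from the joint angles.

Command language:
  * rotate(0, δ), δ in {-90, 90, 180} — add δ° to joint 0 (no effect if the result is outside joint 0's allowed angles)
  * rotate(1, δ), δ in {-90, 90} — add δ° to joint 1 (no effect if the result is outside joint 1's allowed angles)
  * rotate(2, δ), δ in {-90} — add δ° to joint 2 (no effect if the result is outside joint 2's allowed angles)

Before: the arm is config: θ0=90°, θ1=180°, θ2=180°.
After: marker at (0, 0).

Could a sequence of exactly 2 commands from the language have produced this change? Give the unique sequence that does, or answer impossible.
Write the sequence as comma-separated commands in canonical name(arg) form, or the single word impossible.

rotate(2, -90), rotate(2, -90)

from: config: θ0=90°, θ1=180°, θ2=180°
t=1 rotate(2, -90) ⇒ config: θ0=90°, θ1=180°, θ2=90°
t=2 rotate(2, -90) ⇒ config: θ0=90°, θ1=180°, θ2=0°
all 36 alternatives checked — unique.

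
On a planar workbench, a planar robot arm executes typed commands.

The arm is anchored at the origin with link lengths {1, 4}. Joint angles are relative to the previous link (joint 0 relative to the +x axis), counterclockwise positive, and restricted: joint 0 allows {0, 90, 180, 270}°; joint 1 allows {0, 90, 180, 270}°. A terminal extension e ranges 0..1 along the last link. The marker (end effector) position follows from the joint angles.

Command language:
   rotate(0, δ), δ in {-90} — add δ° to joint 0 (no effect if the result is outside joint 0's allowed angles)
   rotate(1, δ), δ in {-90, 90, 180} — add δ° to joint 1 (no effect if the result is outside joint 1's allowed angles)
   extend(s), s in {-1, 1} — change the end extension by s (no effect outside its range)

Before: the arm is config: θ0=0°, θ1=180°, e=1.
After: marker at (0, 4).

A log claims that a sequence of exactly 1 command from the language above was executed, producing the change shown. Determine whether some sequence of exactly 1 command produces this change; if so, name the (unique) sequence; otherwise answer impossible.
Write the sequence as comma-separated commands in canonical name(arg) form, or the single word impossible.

start: config: θ0=0°, θ1=180°, e=1
[1] after rotate(0, -90): config: θ0=270°, θ1=180°, e=1
uniquely the one of 6 1-step routes that fits.

rotate(0, -90)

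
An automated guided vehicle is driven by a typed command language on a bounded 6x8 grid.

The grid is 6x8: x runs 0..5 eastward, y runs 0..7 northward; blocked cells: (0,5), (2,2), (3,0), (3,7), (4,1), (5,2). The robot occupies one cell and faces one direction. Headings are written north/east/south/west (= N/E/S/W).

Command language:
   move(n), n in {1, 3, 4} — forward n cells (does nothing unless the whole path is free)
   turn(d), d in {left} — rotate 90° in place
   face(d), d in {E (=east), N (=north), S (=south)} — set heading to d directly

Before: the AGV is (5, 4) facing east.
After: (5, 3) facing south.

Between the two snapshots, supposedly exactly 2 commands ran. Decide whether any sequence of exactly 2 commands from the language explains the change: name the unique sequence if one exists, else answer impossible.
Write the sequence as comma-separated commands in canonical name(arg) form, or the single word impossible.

key: order matters: swapping face(S) and move(1) lands elsewhere
start: (5, 4) facing east
1. face(S) → (5, 4) facing south
2. move(1) → (5, 3) facing south
no other 2-command option fits: unique.

face(S), move(1)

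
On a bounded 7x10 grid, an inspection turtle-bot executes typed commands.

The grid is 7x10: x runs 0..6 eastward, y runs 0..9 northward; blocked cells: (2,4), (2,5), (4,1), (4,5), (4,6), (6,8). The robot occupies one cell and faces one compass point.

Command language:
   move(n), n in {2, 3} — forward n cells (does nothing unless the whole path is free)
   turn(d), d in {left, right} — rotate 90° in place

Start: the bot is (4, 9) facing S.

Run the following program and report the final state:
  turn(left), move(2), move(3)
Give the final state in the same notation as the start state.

(6, 9) facing E

start: (4, 9) facing S
1. turn(left) → (4, 9) facing E
2. move(2) → (6, 9) facing E
3. move(3) → (6, 9) facing E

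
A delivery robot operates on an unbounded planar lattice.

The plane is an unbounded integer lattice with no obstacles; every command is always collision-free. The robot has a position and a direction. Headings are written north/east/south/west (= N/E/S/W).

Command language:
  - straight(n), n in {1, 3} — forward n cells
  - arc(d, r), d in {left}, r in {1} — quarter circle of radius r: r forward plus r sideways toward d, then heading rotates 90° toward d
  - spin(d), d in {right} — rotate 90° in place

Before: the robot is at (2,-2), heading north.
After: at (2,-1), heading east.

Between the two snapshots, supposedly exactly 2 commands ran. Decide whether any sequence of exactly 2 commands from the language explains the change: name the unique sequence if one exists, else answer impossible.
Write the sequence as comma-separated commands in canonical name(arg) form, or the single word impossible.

key: running spin(right) before straight(1) would end elsewhere — order is forced
from: at (2,-2), heading north
1. straight(1) → at (2,-1), heading north
2. spin(right) → at (2,-1), heading east
no other 2-command option fits: unique.

straight(1), spin(right)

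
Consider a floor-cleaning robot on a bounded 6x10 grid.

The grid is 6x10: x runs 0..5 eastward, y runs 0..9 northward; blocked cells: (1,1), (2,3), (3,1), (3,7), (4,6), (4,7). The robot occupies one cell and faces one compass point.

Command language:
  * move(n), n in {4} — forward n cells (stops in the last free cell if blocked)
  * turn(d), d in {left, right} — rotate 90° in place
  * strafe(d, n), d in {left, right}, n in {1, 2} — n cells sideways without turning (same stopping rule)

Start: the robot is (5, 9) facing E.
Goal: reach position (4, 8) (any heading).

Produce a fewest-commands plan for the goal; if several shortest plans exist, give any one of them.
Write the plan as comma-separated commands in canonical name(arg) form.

strafe(right, 1), turn(left), strafe(left, 1)

t0: (5, 9) facing E
t=1 strafe(right, 1) ⇒ (5, 8) facing E
t=2 turn(left) ⇒ (5, 8) facing N
t=3 strafe(left, 1) ⇒ (4, 8) facing N
no 2-step plan works, so 3 is optimal.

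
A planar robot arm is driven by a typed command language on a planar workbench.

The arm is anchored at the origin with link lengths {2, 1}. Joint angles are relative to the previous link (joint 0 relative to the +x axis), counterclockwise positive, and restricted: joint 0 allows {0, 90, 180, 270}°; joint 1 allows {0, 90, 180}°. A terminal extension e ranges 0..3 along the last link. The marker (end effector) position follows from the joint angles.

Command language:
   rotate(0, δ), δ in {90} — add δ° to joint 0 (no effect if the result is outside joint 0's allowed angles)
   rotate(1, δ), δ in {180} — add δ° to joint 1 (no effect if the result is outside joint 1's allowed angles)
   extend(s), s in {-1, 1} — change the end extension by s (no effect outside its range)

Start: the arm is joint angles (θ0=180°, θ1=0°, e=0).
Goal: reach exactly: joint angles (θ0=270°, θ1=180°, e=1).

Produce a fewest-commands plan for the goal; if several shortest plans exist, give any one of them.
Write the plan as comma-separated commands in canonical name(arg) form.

begin: joint angles (θ0=180°, θ1=0°, e=0)
[1] after rotate(0, 90): joint angles (θ0=270°, θ1=0°, e=0)
[2] after extend(1): joint angles (θ0=270°, θ1=0°, e=1)
[3] after rotate(1, 180): joint angles (θ0=270°, θ1=180°, e=1)
minimal: 3 command(s), checked below 3.

rotate(0, 90), extend(1), rotate(1, 180)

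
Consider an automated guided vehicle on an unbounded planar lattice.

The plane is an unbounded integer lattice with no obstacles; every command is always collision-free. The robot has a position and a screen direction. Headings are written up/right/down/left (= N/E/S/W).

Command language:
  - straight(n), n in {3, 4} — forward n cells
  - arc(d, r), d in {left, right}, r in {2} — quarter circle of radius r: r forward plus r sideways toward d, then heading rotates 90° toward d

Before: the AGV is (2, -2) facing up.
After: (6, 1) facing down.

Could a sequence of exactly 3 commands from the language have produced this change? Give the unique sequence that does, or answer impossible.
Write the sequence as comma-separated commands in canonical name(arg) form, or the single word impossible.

key: running arc(right, 2) before straight(3) would end elsewhere — order is forced
from: (2, -2) facing up
[1] after straight(3): (2, 1) facing up
[2] after arc(right, 2): (4, 3) facing right
[3] after arc(right, 2): (6, 1) facing down
uniquely the one of 64 3-step routes that fits.

straight(3), arc(right, 2), arc(right, 2)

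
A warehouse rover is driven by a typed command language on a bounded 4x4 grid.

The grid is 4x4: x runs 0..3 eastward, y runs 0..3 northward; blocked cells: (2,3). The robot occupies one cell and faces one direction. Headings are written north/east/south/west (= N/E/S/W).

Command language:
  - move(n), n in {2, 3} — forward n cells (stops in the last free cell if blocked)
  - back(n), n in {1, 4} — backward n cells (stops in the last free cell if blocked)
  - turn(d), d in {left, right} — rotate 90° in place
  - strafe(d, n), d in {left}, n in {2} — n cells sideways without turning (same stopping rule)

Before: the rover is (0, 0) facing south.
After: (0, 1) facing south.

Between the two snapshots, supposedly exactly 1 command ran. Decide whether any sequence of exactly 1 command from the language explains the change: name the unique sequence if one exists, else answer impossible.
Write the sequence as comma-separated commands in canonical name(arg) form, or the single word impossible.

back(1)

key: still facing S — the one step turns nothing
initial: (0, 0) facing south
1. back(1) → (0, 1) facing south
all 7 alternatives checked — unique.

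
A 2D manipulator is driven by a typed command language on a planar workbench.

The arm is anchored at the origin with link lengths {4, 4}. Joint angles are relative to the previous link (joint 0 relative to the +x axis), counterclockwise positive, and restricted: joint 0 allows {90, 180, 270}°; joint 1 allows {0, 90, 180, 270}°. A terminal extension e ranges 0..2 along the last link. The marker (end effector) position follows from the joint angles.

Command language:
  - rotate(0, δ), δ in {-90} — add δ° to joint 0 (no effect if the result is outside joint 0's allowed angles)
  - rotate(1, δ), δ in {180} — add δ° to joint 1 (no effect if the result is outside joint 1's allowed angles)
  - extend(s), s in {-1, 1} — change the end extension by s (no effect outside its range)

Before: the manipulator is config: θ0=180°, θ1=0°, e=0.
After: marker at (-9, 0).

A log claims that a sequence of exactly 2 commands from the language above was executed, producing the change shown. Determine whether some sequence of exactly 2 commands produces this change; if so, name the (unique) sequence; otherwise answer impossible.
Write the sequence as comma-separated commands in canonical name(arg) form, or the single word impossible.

extend(-1), extend(1)

key: order matters: swapping extend(-1) and extend(1) lands elsewhere
begin: config: θ0=180°, θ1=0°, e=0
[1] after extend(-1): config: θ0=180°, θ1=0°, e=0
[2] after extend(1): config: θ0=180°, θ1=0°, e=1
no rival 2-sequence matches.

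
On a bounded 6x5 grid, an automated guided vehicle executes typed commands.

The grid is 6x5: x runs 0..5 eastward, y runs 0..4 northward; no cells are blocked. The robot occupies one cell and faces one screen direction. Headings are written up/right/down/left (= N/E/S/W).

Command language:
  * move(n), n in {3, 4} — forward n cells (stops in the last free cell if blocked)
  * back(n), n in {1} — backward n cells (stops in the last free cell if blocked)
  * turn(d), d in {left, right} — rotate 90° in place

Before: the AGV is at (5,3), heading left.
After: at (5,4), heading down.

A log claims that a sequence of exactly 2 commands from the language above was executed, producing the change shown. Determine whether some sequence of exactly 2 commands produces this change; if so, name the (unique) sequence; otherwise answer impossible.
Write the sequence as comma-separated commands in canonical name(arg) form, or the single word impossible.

key: cell and facing (now S) both changed — the 2 commands mix motion and turning
begin: at (5,3), heading left
1. turn(left) → at (5,3), heading down
2. back(1) → at (5,4), heading down
no other 2-command option fits: unique.

turn(left), back(1)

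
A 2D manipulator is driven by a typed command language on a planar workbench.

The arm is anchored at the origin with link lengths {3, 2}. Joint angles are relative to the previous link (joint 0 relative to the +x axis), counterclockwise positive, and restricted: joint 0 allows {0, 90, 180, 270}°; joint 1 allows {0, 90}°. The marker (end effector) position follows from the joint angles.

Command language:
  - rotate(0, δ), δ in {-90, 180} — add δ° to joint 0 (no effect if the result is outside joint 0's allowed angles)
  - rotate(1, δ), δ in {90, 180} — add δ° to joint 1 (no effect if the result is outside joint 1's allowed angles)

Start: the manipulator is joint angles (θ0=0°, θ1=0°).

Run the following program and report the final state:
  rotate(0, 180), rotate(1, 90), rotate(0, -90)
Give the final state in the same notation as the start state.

initial: joint angles (θ0=0°, θ1=0°)
t=1 rotate(0, 180) ⇒ joint angles (θ0=180°, θ1=0°)
t=2 rotate(1, 90) ⇒ joint angles (θ0=180°, θ1=90°)
t=3 rotate(0, -90) ⇒ joint angles (θ0=90°, θ1=90°)

joint angles (θ0=90°, θ1=90°)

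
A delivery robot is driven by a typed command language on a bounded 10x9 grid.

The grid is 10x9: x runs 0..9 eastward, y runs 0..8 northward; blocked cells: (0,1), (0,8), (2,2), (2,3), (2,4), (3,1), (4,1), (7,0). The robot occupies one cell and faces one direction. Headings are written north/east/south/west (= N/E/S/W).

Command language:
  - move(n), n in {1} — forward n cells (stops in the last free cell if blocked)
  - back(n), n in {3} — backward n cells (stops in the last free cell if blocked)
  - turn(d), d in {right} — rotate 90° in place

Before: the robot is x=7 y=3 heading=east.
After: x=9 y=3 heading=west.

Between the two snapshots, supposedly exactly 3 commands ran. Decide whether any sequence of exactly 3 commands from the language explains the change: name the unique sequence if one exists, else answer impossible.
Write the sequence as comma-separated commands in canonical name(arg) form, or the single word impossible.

turn(right), turn(right), back(3)

key: back(3) runs into the grid edge before its full distance
start: x=7 y=3 heading=east
step 1 (turn(right)): x=7 y=3 heading=south
step 2 (turn(right)): x=7 y=3 heading=west
step 3 (back(3)): x=9 y=3 heading=west
uniquely the one of 27 3-step routes that fits.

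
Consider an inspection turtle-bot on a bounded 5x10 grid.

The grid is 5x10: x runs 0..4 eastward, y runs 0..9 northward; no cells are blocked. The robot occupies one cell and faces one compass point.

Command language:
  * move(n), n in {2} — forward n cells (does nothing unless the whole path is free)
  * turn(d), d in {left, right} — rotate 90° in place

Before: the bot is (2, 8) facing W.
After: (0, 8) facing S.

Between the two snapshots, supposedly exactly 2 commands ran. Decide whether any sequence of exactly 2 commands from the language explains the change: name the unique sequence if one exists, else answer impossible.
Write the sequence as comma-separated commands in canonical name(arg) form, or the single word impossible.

key: position moved to (0,8) AND the heading swung to S — translation plus rotation needed
begin: (2, 8) facing W
1. move(2) → (0, 8) facing W
2. turn(left) → (0, 8) facing S
uniquely the one of 9 2-step routes that fits.

move(2), turn(left)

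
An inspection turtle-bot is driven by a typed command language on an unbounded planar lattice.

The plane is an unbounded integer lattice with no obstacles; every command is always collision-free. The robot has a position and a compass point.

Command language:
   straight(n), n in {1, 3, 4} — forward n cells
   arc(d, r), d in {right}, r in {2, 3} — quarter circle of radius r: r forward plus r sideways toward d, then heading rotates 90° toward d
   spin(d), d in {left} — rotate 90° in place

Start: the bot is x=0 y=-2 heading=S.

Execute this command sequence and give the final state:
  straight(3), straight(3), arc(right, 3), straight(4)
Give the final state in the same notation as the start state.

x=-7 y=-11 heading=W

initial: x=0 y=-2 heading=S
t=1 straight(3) ⇒ x=0 y=-5 heading=S
t=2 straight(3) ⇒ x=0 y=-8 heading=S
t=3 arc(right, 3) ⇒ x=-3 y=-11 heading=W
t=4 straight(4) ⇒ x=-7 y=-11 heading=W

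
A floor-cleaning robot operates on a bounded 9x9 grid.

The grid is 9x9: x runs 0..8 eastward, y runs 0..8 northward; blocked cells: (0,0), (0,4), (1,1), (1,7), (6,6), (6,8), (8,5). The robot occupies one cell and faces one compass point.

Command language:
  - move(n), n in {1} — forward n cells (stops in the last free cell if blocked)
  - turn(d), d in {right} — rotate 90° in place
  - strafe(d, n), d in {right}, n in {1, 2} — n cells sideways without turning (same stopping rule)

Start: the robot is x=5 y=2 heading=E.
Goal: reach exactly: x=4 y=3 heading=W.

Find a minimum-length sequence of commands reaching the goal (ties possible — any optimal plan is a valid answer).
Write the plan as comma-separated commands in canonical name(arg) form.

turn(right), turn(right), strafe(right, 1), move(1)

begin: x=5 y=2 heading=E
step 1 (turn(right)): x=5 y=2 heading=S
step 2 (turn(right)): x=5 y=2 heading=W
step 3 (strafe(right, 1)): x=5 y=3 heading=W
step 4 (move(1)): x=4 y=3 heading=W
shorter routes all fall short; 4 is best.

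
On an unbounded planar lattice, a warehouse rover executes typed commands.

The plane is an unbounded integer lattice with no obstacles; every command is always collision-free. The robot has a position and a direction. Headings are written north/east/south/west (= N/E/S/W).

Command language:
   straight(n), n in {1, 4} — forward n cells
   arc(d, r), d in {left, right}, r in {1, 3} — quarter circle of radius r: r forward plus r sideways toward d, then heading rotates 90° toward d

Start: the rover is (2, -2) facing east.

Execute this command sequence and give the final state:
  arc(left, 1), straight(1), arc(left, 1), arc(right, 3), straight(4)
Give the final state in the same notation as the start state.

(-1, 8) facing north

initial: (2, -2) facing east
1. arc(left, 1) → (3, -1) facing north
2. straight(1) → (3, 0) facing north
3. arc(left, 1) → (2, 1) facing west
4. arc(right, 3) → (-1, 4) facing north
5. straight(4) → (-1, 8) facing north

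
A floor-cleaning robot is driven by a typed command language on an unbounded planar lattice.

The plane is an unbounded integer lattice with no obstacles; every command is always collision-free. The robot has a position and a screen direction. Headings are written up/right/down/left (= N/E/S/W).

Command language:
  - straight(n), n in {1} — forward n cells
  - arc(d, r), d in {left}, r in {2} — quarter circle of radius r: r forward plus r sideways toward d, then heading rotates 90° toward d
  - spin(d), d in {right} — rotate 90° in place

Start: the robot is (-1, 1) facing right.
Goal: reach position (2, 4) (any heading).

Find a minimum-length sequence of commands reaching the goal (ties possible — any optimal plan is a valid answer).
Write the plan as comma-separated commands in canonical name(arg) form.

straight(1), arc(left, 2), straight(1)

start: (-1, 1) facing right
t=1 straight(1) ⇒ (0, 1) facing right
t=2 arc(left, 2) ⇒ (2, 3) facing up
t=3 straight(1) ⇒ (2, 4) facing up
minimal: 3 command(s), checked below 3.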